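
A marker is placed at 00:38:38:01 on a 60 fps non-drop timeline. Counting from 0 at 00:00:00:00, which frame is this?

Total seconds to the label: (0 × 3600 + 38 × 60 + 38) = 2318.
Frame index = 2318 × 60 + 1 = 139081.

frame 139081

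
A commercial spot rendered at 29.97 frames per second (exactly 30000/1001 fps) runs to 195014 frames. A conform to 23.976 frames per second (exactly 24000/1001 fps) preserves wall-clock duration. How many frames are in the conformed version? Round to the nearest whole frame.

156011 frames

Frames at target rate = 195014 × (24000/1001) / (30000/1001) = 780056/5 ≈ 156011.200.
Nearest whole frame: 156011.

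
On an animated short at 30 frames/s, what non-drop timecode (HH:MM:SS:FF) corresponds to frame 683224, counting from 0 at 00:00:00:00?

683224 ÷ 30 = 22774 full seconds, remainder 4 frames.
22774 s = 6 h 19 min 34 s.
Timecode: 06:19:34:04.

06:19:34:04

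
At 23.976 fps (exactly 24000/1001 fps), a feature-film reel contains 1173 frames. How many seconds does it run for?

48.923875 seconds

Running time = 1173 / (24000/1001) = 48.923875 s.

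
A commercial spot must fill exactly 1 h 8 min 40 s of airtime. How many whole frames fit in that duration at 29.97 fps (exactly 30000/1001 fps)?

123476 frames

1 h 8 min 40 s = 4120 s.
Frames = 4120 × 30000/1001 = 123600000/1001 ≈ 123476.5235.
Complete frames: 123476.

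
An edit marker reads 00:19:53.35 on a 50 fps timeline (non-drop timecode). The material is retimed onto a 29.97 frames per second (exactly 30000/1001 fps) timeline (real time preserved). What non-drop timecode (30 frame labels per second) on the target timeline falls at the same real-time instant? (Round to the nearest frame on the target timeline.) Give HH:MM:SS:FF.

Source frame index: (0×3600 + 19×60 + 53) × 50 + 35 = 59685.
Real time: 59685 / (50) = 11937/10 s.
Target frame: (11937/10) × (30000/1001) = 35811000/1001 ≈ 35775.225 → 35775.
At 30 labels/s: frame 35775 → 00:19:52:15.

00:19:52:15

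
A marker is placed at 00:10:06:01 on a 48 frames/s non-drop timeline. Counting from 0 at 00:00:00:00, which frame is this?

frame 29089

Total seconds to the label: (0 × 3600 + 10 × 60 + 6) = 606.
Frame index = 606 × 48 + 1 = 29089.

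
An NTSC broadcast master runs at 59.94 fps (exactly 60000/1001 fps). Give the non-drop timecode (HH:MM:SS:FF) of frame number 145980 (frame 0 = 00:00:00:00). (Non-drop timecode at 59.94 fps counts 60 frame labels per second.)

00:40:33:00

145980 ÷ 60 = 2433 full seconds, remainder 0 frames.
2433 s = 0 h 40 min 33 s.
Timecode: 00:40:33:00.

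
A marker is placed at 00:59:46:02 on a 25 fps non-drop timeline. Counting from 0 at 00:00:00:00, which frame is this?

Total seconds to the label: (0 × 3600 + 59 × 60 + 46) = 3586.
Frame index = 3586 × 25 + 2 = 89652.

89652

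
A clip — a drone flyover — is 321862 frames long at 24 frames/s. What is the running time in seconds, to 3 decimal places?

13410.917 seconds

Running time = 321862 × 1/24 = 160931/12 s ≈ 13410.917 s.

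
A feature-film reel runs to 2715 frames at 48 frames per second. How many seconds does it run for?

Running time = 2715 / (48) = 56.5625 s.

56.5625 seconds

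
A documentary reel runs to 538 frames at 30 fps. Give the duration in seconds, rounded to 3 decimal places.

Running time = 538 × 1/30 = 269/15 s ≈ 17.933 s.

17.933 seconds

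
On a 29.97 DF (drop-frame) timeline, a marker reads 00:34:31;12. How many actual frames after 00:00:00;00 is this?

Complete 10-minute blocks: 3, each 17982 frames → 53946.
Remaining 4 whole minutes in the current block: 1800 + 3 × 1798 = 7194 frames.
Within the current minute: 31 × 30 + 12 − 2 = 940 (labels ;00/;01 skipped at this minute). Total = 53946 + 7194 + 940 = 62080.

62080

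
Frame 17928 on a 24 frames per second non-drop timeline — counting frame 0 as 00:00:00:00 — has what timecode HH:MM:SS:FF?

00:12:27:00

17928 ÷ 24 = 747 full seconds, remainder 0 frames.
747 s = 0 h 12 min 27 s.
Timecode: 00:12:27:00.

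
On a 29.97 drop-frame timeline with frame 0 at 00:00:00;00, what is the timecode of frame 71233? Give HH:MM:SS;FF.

Each 10-minute DF block holds 10 × 60 × 30 − 9 × 2 = 17982 frames. 71233 ÷ 17982 → 3 full blocks, remainder 17287.
Within the partial block the first minute is 1800 frames and each further minute 1798, so 9 further minute boundaries passed. Total skipped labels = 18 × 3 + 2 × 9 = 72.
Non-drop label index = 71233 + 72 = 71305; at 30 labels/s that is 00:39:36:25, i.e. DF 00:39:36;25.

00:39:36;25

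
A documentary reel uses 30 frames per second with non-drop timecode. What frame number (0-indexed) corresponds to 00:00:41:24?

Total seconds to the label: (0 × 3600 + 0 × 60 + 41) = 41.
Frame index = 41 × 30 + 24 = 1254.

1254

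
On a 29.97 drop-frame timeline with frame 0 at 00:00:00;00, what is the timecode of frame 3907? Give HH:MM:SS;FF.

00:02:10;11

Ten DF minutes hold 17982 frames, so frame 3907 lies in block 0 (frames 0–17981) with 3907 frames into that block.
The block's first minute is 1800 frames and the rest 1798 each; 3907 frames reaches minute 2, so 0 × 18 + 2 × 2 = 4 labels have been skipped so far.
Adding those back, label number 3907 + 4 = 3911 at 30 labels/s is 130 s + 11 f = 0 h 2 min 10 s frame 11, i.e. 00:02:10;11.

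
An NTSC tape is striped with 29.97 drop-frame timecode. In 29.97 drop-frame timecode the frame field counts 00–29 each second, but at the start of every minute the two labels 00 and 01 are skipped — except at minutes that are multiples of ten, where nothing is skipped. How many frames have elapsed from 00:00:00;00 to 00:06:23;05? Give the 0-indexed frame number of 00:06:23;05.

As if non-drop at 30 labels/s: (0 × 3600 + 6 × 60 + 23) × 30 + 5 = 11495.
Minute boundaries passed: 6; those not divisible by 10: 6 − 0 = 6; dropped labels = 2 × 6 = 12.
Actual frame index = 11495 − 12 = 11483.

11483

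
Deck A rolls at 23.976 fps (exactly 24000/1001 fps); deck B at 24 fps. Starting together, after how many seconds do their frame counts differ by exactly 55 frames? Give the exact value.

The gap grows by |24 − 24000/1001| = 24/1001 frames per second.
Time for a 55-frame gap: 55 ÷ (24/1001) = 55055/24 s.

55055/24 seconds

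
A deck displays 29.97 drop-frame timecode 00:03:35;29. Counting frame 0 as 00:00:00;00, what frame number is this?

6473

Complete 10-minute blocks: 0, each 17982 frames → 0.
Remaining 3 whole minutes in the current block: 1800 + 2 × 1798 = 5396 frames.
Within the current minute: 35 × 30 + 29 − 2 = 1077 (labels ;00/;01 skipped at this minute). Total = 0 + 5396 + 1077 = 6473.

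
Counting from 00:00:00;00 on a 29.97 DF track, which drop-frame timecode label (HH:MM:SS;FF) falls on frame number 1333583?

Ten DF minutes hold 17982 frames, so frame 1333583 lies in block 74 (frames 1330668–1348649) with 2915 frames into that block.
The block's first minute is 1800 frames and the rest 1798 each; 2915 frames reaches minute 1, so 74 × 18 + 1 × 2 = 1334 labels have been skipped so far.
Adding those back, label number 1333583 + 1334 = 1334917 at 30 labels/s is 44497 s + 7 f = 12 h 21 min 37 s frame 7, i.e. 12:21:37;07.

12:21:37;07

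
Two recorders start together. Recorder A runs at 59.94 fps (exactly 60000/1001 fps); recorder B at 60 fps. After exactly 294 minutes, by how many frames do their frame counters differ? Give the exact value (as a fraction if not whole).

294 min = 17640 s.
A emits 60000/1001 × 17640 = 151200000/143 frames; B emits 60 × 17640 = 1058400.
Difference = 151200/143 frames (≈ 1057.3427); B is ahead of A.

151200/143 frames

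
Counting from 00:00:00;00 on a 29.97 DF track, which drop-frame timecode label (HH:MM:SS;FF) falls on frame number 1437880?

13:19:37;10

Each 10-minute DF block holds 10 × 60 × 30 − 9 × 2 = 17982 frames. 1437880 ÷ 17982 → 79 full blocks, remainder 17302.
Within the partial block the first minute is 1800 frames and each further minute 1798, so 9 further minute boundaries passed. Total skipped labels = 18 × 79 + 2 × 9 = 1440.
Non-drop label index = 1437880 + 1440 = 1439320; at 30 labels/s that is 13:19:37:10, i.e. DF 13:19:37;10.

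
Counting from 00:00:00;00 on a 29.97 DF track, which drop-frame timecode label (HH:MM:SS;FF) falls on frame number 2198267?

20:22:28;27

Ten DF minutes hold 17982 frames, so frame 2198267 lies in block 122 (frames 2193804–2211785) with 4463 frames into that block.
The block's first minute is 1800 frames and the rest 1798 each; 4463 frames reaches minute 2, so 122 × 18 + 2 × 2 = 2200 labels have been skipped so far.
Adding those back, label number 2198267 + 2200 = 2200467 at 30 labels/s is 73348 s + 27 f = 20 h 22 min 28 s frame 27, i.e. 20:22:28;27.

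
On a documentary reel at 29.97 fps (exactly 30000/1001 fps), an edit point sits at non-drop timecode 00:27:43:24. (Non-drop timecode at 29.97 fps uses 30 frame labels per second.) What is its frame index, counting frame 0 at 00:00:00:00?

Total seconds to the label: (0 × 3600 + 27 × 60 + 43) = 1663.
Frame index = 1663 × 30 + 24 = 49914.

49914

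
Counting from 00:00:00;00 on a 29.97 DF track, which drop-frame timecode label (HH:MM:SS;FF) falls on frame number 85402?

00:47:29;18

Each 10-minute DF block holds 10 × 60 × 30 − 9 × 2 = 17982 frames. 85402 ÷ 17982 → 4 full blocks, remainder 13474.
Within the partial block the first minute is 1800 frames and each further minute 1798, so 7 further minute boundaries passed. Total skipped labels = 18 × 4 + 2 × 7 = 86.
Non-drop label index = 85402 + 86 = 85488; at 30 labels/s that is 00:47:29:18, i.e. DF 00:47:29;18.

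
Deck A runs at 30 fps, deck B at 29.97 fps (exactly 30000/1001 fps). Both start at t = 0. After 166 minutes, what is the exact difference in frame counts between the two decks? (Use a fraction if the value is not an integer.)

166 min = 9960 s.
A emits 30 × 9960 = 298800 frames; B emits 30000/1001 × 9960 = 298800000/1001.
Difference = 298800/1001 frames (≈ 298.5015); B is behind A.

298800/1001 frames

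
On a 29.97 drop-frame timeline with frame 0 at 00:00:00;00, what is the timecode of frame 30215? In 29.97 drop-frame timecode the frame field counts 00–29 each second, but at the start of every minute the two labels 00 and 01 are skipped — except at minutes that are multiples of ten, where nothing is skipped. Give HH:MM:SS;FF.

00:16:48;05

Ten DF minutes hold 17982 frames, so frame 30215 lies in block 1 (frames 17982–35963) with 12233 frames into that block.
The block's first minute is 1800 frames and the rest 1798 each; 12233 frames reaches minute 6, so 1 × 18 + 6 × 2 = 30 labels have been skipped so far.
Adding those back, label number 30215 + 30 = 30245 at 30 labels/s is 1008 s + 5 f = 0 h 16 min 48 s frame 5, i.e. 00:16:48;05.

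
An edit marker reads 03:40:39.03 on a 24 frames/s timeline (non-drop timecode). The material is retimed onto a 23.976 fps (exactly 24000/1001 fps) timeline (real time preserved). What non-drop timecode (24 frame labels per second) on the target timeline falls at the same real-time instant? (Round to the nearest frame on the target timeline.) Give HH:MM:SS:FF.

03:40:25:22

Source frame index: (3×3600 + 40×60 + 39) × 24 + 3 = 317739.
Real time: 317739 / (24) = 105913/8 s.
Target frame: (105913/8) × (24000/1001) = 317739000/1001 ≈ 317421.578 → 317422.
At 24 labels/s: frame 317422 → 03:40:25:22.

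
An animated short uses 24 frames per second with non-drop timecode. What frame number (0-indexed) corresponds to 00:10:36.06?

Total seconds to the label: (0 × 3600 + 10 × 60 + 36) = 636.
Frame index = 636 × 24 + 6 = 15270.

frame 15270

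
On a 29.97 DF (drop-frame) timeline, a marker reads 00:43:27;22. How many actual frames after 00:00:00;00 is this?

Complete 10-minute blocks: 4, each 17982 frames → 71928.
Remaining 3 whole minutes in the current block: 1800 + 2 × 1798 = 5396 frames.
Within the current minute: 27 × 30 + 22 − 2 = 830 (labels ;00/;01 skipped at this minute). Total = 71928 + 5396 + 830 = 78154.

78154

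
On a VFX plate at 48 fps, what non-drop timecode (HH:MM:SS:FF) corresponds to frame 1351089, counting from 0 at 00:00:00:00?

1351089 ÷ 48 = 28147 full seconds, remainder 33 frames.
28147 s = 7 h 49 min 7 s.
Timecode: 07:49:07:33.

07:49:07:33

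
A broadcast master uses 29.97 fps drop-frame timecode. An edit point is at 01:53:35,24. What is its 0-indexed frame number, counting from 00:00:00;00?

Complete 10-minute blocks: 11, each 17982 frames → 197802.
Remaining 3 whole minutes in the current block: 1800 + 2 × 1798 = 5396 frames.
Within the current minute: 35 × 30 + 24 − 2 = 1072 (labels ;00/;01 skipped at this minute). Total = 197802 + 5396 + 1072 = 204270.

204270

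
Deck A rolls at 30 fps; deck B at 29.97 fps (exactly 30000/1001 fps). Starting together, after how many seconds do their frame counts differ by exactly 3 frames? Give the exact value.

100.1 seconds

The gap grows by |30000/1001 − 30| = 30/1001 frames per second.
Time for a 3-frame gap: 3 ÷ (30/1001) = 100.1 s.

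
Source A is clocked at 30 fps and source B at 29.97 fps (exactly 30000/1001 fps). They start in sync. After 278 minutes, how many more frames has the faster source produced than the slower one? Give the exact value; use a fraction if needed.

278 min = 16680 s.
A emits 30 × 16680 = 500400 frames; B emits 30000/1001 × 16680 = 500400000/1001.
Difference = 500400/1001 frames (≈ 499.9001); B is behind A.

500400/1001 frames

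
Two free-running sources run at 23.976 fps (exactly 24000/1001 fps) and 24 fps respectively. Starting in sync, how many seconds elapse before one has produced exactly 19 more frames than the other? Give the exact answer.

The gap grows by |24 − 24000/1001| = 24/1001 frames per second.
Time for a 19-frame gap: 19 ÷ (24/1001) = 19019/24 s.

19019/24 seconds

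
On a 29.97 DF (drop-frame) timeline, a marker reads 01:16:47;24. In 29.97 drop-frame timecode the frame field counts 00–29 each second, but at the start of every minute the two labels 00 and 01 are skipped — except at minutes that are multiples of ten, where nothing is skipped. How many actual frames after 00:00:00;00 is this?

As if non-drop at 30 labels/s: (1 × 3600 + 16 × 60 + 47) × 30 + 24 = 138234.
Minute boundaries passed: 76; those not divisible by 10: 76 − 7 = 69; dropped labels = 2 × 69 = 138.
Actual frame index = 138234 − 138 = 138096.

138096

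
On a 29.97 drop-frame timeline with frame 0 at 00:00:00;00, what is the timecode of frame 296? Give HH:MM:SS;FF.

Each 10-minute DF block holds 10 × 60 × 30 − 9 × 2 = 17982 frames. 296 ÷ 17982 → 0 full blocks, remainder 296.
Within the partial block the first minute is 1800 frames and each further minute 1798, so 0 further minute boundaries passed. Total skipped labels = 18 × 0 + 2 × 0 = 0.
Non-drop label index = 296 + 0 = 296; at 30 labels/s that is 00:00:09:26, i.e. DF 00:00:09;26.

00:00:09;26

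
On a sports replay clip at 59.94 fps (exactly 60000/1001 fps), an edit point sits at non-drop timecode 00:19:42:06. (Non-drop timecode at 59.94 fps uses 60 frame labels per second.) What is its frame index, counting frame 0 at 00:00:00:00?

70926

Total seconds to the label: (0 × 3600 + 19 × 60 + 42) = 1182.
Frame index = 1182 × 60 + 6 = 70926.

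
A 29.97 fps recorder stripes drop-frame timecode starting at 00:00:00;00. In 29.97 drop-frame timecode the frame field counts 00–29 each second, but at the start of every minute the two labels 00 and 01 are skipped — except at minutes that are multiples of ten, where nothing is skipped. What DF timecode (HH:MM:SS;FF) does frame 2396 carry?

Ten DF minutes hold 17982 frames, so frame 2396 lies in block 0 (frames 0–17981) with 2396 frames into that block.
The block's first minute is 1800 frames and the rest 1798 each; 2396 frames reaches minute 1, so 0 × 18 + 1 × 2 = 2 labels have been skipped so far.
Adding those back, label number 2396 + 2 = 2398 at 30 labels/s is 79 s + 28 f = 0 h 1 min 19 s frame 28, i.e. 00:01:19;28.

00:01:19;28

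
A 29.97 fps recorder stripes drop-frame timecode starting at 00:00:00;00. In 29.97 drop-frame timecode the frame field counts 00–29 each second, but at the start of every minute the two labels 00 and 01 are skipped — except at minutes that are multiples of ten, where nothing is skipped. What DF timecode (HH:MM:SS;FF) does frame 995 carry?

Ten DF minutes hold 17982 frames, so frame 995 lies in block 0 (frames 0–17981) with 995 frames into that block.
The block's first minute is 1800 frames and the rest 1798 each; 995 frames reaches minute 0, so 0 × 18 + 0 × 2 = 0 labels have been skipped so far.
Adding those back, label number 995 + 0 = 995 at 30 labels/s is 33 s + 5 f = 0 h 0 min 33 s frame 5, i.e. 00:00:33;05.

00:00:33;05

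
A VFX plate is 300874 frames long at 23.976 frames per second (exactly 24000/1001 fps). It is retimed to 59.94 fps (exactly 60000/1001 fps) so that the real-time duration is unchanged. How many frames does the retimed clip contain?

752185 frames

Target frames = source frames × (target rate / source rate) = 300874 × (60000/1001)/(24000/1001) = 300874 × 5/2 = 752185.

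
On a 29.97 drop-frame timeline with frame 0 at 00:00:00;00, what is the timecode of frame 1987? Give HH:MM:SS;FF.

00:01:06;09

Ten DF minutes hold 17982 frames, so frame 1987 lies in block 0 (frames 0–17981) with 1987 frames into that block.
The block's first minute is 1800 frames and the rest 1798 each; 1987 frames reaches minute 1, so 0 × 18 + 1 × 2 = 2 labels have been skipped so far.
Adding those back, label number 1987 + 2 = 1989 at 30 labels/s is 66 s + 9 f = 0 h 1 min 6 s frame 9, i.e. 00:01:06;09.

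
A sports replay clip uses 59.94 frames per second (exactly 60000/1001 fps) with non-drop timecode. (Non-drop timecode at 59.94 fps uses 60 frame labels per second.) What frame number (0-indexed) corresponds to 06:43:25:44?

1452344

Total seconds to the label: (6 × 3600 + 43 × 60 + 25) = 24205.
Frame index = 24205 × 60 + 44 = 1452344.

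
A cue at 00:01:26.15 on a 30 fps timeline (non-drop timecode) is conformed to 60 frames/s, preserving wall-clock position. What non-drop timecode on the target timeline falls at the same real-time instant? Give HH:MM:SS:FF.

Source frame index: (0×3600 + 1×60 + 26) × 30 + 15 = 2595.
Real time: 2595 / (30) = 173/2 s.
Target frame: (173/2) × (60) = 5190.
At 60 labels/s: frame 5190 → 00:01:26:30.

00:01:26:30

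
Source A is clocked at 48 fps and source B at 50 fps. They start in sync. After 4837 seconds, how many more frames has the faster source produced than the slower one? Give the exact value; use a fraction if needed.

A emits 48 × 4837 = 232176 frames; B emits 50 × 4837 = 241850.
Difference = 9674 frames; B is ahead of A.

9674 frames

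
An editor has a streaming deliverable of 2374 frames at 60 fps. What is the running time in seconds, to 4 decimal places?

39.5667 seconds

Running time = 2374 × 1/60 = 1187/30 s ≈ 39.5667 s.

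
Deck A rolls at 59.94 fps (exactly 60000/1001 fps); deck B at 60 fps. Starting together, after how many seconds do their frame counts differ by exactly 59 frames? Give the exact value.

59059/60 seconds

The gap grows by |60 − 60000/1001| = 60/1001 frames per second.
Time for a 59-frame gap: 59 ÷ (60/1001) = 59059/60 s.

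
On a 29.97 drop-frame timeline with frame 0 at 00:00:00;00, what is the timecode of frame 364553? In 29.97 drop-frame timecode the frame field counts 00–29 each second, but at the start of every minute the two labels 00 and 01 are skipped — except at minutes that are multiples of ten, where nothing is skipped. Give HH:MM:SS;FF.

Ten DF minutes hold 17982 frames, so frame 364553 lies in block 20 (frames 359640–377621) with 4913 frames into that block.
The block's first minute is 1800 frames and the rest 1798 each; 4913 frames reaches minute 2, so 20 × 18 + 2 × 2 = 364 labels have been skipped so far.
Adding those back, label number 364553 + 364 = 364917 at 30 labels/s is 12163 s + 27 f = 3 h 22 min 43 s frame 27, i.e. 03:22:43;27.

03:22:43;27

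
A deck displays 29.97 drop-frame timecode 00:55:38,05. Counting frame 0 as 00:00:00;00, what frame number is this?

100045

As if non-drop at 30 labels/s: (0 × 3600 + 55 × 60 + 38) × 30 + 5 = 100145.
Minute boundaries passed: 55; those not divisible by 10: 55 − 5 = 50; dropped labels = 2 × 50 = 100.
Actual frame index = 100145 − 100 = 100045.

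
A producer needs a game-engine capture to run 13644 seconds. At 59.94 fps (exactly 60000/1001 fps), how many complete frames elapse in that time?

817822 frames

Frames = 13644 × 60000/1001 = 818640000/1001 ≈ 817822.1778.
Complete frames: 817822.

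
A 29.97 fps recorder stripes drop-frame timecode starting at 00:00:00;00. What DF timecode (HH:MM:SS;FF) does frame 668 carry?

00:00:22;08

Ten DF minutes hold 17982 frames, so frame 668 lies in block 0 (frames 0–17981) with 668 frames into that block.
The block's first minute is 1800 frames and the rest 1798 each; 668 frames reaches minute 0, so 0 × 18 + 0 × 2 = 0 labels have been skipped so far.
Adding those back, label number 668 + 0 = 668 at 30 labels/s is 22 s + 8 f = 0 h 0 min 22 s frame 8, i.e. 00:00:22;08.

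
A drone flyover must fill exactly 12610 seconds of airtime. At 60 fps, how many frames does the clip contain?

Frames = 12610 × 60 = 756600.

756600 frames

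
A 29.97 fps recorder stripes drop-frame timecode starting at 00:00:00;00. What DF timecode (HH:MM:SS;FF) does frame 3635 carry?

Ten DF minutes hold 17982 frames, so frame 3635 lies in block 0 (frames 0–17981) with 3635 frames into that block.
The block's first minute is 1800 frames and the rest 1798 each; 3635 frames reaches minute 2, so 0 × 18 + 2 × 2 = 4 labels have been skipped so far.
Adding those back, label number 3635 + 4 = 3639 at 30 labels/s is 121 s + 9 f = 0 h 2 min 1 s frame 9, i.e. 00:02:01;09.

00:02:01;09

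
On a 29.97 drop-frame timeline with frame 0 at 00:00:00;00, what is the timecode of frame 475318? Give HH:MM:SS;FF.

Each 10-minute DF block holds 10 × 60 × 30 − 9 × 2 = 17982 frames. 475318 ÷ 17982 → 26 full blocks, remainder 7786.
Within the partial block the first minute is 1800 frames and each further minute 1798, so 4 further minute boundaries passed. Total skipped labels = 18 × 26 + 2 × 4 = 476.
Non-drop label index = 475318 + 476 = 475794; at 30 labels/s that is 04:24:19:24, i.e. DF 04:24:19;24.

04:24:19;24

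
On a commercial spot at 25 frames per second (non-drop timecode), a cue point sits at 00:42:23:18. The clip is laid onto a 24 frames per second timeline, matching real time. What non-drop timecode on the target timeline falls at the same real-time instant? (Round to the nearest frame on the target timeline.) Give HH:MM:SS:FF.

Source frame index: (0×3600 + 42×60 + 23) × 25 + 18 = 63593.
Real time: 63593 / (25) = 63593/25 s.
Target frame: (63593/25) × (24) = 1526232/25 ≈ 61049.280 → 61049.
At 24 labels/s: frame 61049 → 00:42:23:17.

00:42:23:17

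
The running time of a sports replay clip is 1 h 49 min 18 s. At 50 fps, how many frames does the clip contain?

1 h 49 min 18 s = 6558 s.
Frames = 6558 × 50 = 327900.

327900 frames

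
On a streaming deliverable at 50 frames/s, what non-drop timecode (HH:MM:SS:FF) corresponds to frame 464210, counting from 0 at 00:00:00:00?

02:34:44:10

464210 ÷ 50 = 9284 full seconds, remainder 10 frames.
9284 s = 2 h 34 min 44 s.
Timecode: 02:34:44:10.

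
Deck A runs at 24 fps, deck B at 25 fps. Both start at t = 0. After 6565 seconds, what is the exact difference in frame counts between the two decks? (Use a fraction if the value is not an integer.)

A emits 24 × 6565 = 157560 frames; B emits 25 × 6565 = 164125.
Difference = 6565 frames; B is ahead of A.

6565 frames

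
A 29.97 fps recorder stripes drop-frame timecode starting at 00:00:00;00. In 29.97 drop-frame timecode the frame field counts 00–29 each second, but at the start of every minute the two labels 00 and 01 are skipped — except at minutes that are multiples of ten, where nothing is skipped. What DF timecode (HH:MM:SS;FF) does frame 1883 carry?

Each 10-minute DF block holds 10 × 60 × 30 − 9 × 2 = 17982 frames. 1883 ÷ 17982 → 0 full blocks, remainder 1883.
Within the partial block the first minute is 1800 frames and each further minute 1798, so 1 further minute boundary passed. Total skipped labels = 18 × 0 + 2 × 1 = 2.
Non-drop label index = 1883 + 2 = 1885; at 30 labels/s that is 00:01:02:25, i.e. DF 00:01:02;25.

00:01:02;25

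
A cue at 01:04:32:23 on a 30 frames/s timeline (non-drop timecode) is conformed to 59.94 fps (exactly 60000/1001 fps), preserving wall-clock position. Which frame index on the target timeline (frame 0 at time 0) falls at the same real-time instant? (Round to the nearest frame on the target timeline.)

frame 232134

Source frame index: (1×3600 + 4×60 + 32) × 30 + 23 = 116183.
Real time: 116183 / (30) = 116183/30 s.
Target frame: (116183/30) × (60000/1001) = 232366000/1001 ≈ 232133.866 → 232134.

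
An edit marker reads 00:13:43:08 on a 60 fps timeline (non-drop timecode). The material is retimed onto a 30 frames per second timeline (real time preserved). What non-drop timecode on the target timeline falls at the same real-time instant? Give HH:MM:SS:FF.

00:13:43:04

Source frame index: (0×3600 + 13×60 + 43) × 60 + 8 = 49388.
Real time: 49388 / (60) = 12347/15 s.
Target frame: (12347/15) × (30) = 24694.
At 30 labels/s: frame 24694 → 00:13:43:04.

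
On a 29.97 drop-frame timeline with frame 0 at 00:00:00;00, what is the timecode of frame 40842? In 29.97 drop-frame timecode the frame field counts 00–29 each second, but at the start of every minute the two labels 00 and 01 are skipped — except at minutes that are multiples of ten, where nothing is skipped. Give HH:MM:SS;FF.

Each 10-minute DF block holds 10 × 60 × 30 − 9 × 2 = 17982 frames. 40842 ÷ 17982 → 2 full blocks, remainder 4878.
Within the partial block the first minute is 1800 frames and each further minute 1798, so 2 further minute boundaries passed. Total skipped labels = 18 × 2 + 2 × 2 = 40.
Non-drop label index = 40842 + 40 = 40882; at 30 labels/s that is 00:22:42:22, i.e. DF 00:22:42;22.

00:22:42;22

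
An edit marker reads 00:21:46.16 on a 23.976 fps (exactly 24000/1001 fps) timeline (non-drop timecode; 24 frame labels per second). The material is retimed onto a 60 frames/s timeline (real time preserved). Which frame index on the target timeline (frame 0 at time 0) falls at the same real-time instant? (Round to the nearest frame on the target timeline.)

Source frame index: (0×3600 + 21×60 + 46) × 24 + 16 = 31360.
Real time: 31360 / (24000/1001) = 98098/75 s.
Target frame: (98098/75) × (60) = 392392/5 ≈ 78478.400 → 78478.

frame 78478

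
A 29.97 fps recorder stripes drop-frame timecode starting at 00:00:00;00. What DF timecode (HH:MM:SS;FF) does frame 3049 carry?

00:01:41;21

Each 10-minute DF block holds 10 × 60 × 30 − 9 × 2 = 17982 frames. 3049 ÷ 17982 → 0 full blocks, remainder 3049.
Within the partial block the first minute is 1800 frames and each further minute 1798, so 1 further minute boundary passed. Total skipped labels = 18 × 0 + 2 × 1 = 2.
Non-drop label index = 3049 + 2 = 3051; at 30 labels/s that is 00:01:41:21, i.e. DF 00:01:41;21.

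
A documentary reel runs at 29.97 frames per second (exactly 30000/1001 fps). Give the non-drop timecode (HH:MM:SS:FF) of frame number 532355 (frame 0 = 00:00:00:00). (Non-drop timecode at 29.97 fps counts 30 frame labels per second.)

04:55:45:05

532355 ÷ 30 = 17745 full seconds, remainder 5 frames.
17745 s = 4 h 55 min 45 s.
Timecode: 04:55:45:05.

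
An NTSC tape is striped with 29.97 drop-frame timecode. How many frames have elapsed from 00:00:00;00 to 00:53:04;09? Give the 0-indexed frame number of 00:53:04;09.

Complete 10-minute blocks: 5, each 17982 frames → 89910.
Remaining 3 whole minutes in the current block: 1800 + 2 × 1798 = 5396 frames.
Within the current minute: 4 × 30 + 9 − 2 = 127 (labels ;00/;01 skipped at this minute). Total = 89910 + 5396 + 127 = 95433.

95433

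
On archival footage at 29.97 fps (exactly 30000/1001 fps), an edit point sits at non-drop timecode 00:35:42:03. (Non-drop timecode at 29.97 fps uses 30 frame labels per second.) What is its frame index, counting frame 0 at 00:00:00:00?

Total seconds to the label: (0 × 3600 + 35 × 60 + 42) = 2142.
Frame index = 2142 × 30 + 3 = 64263.

frame 64263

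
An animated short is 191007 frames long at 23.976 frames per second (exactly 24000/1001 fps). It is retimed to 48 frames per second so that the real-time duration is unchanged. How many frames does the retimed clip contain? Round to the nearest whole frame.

Frames at target rate = 191007 × (48) / (24000/1001) = 191198007/500 ≈ 382396.014.
Nearest whole frame: 382396.

382396 frames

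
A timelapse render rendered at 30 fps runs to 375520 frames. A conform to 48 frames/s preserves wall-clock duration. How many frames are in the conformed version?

600832 frames

Target frames = source frames × (target rate / source rate) = 375520 × (48)/(30) = 375520 × 8/5 = 600832.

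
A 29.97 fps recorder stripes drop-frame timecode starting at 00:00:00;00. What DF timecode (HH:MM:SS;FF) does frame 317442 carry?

Each 10-minute DF block holds 10 × 60 × 30 − 9 × 2 = 17982 frames. 317442 ÷ 17982 → 17 full blocks, remainder 11748.
Within the partial block the first minute is 1800 frames and each further minute 1798, so 6 further minute boundaries passed. Total skipped labels = 18 × 17 + 2 × 6 = 318.
Non-drop label index = 317442 + 318 = 317760; at 30 labels/s that is 02:56:32:00, i.e. DF 02:56:32;00.

02:56:32;00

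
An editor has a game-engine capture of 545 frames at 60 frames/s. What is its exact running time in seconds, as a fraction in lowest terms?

109/12 seconds

Running time = 545 ÷ (60) = 545 × 1/60 = 109/12 s.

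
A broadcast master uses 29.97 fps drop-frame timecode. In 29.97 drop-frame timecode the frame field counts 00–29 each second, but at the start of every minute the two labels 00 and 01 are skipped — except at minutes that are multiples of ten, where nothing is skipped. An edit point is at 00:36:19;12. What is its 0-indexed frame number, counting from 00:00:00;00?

As if non-drop at 30 labels/s: (0 × 3600 + 36 × 60 + 19) × 30 + 12 = 65382.
Minute boundaries passed: 36; those not divisible by 10: 36 − 3 = 33; dropped labels = 2 × 33 = 66.
Actual frame index = 65382 − 66 = 65316.

65316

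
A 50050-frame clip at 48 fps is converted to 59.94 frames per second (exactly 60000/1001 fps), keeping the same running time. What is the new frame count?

62500 frames

Target frames = source frames × (target rate / source rate) = 50050 × (60000/1001)/(48) = 50050 × 1250/1001 = 62500.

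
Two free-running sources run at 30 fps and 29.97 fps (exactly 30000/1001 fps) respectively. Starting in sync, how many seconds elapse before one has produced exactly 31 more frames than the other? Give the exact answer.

The gap grows by |30000/1001 − 30| = 30/1001 frames per second.
Time for a 31-frame gap: 31 ÷ (30/1001) = 31031/30 s.

31031/30 seconds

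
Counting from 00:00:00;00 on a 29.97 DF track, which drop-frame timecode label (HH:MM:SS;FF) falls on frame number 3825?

Each 10-minute DF block holds 10 × 60 × 30 − 9 × 2 = 17982 frames. 3825 ÷ 17982 → 0 full blocks, remainder 3825.
Within the partial block the first minute is 1800 frames and each further minute 1798, so 2 further minute boundaries passed. Total skipped labels = 18 × 0 + 2 × 2 = 4.
Non-drop label index = 3825 + 4 = 3829; at 30 labels/s that is 00:02:07:19, i.e. DF 00:02:07;19.

00:02:07;19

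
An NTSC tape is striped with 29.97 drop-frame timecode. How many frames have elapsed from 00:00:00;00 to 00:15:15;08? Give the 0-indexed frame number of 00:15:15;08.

Complete 10-minute blocks: 1, each 17982 frames → 17982.
Remaining 5 whole minutes in the current block: 1800 + 4 × 1798 = 8992 frames.
Within the current minute: 15 × 30 + 8 − 2 = 456 (labels ;00/;01 skipped at this minute). Total = 17982 + 8992 + 456 = 27430.

27430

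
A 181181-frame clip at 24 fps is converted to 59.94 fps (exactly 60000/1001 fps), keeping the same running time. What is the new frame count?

Target frames = source frames × (target rate / source rate) = 181181 × (60000/1001)/(24) = 181181 × 2500/1001 = 452500.

452500 frames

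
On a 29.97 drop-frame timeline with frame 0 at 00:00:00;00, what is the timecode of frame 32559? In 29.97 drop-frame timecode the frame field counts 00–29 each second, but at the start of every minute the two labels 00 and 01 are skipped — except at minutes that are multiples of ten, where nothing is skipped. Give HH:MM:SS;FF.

00:18:06;13

Ten DF minutes hold 17982 frames, so frame 32559 lies in block 1 (frames 17982–35963) with 14577 frames into that block.
The block's first minute is 1800 frames and the rest 1798 each; 14577 frames reaches minute 8, so 1 × 18 + 8 × 2 = 34 labels have been skipped so far.
Adding those back, label number 32559 + 34 = 32593 at 30 labels/s is 1086 s + 13 f = 0 h 18 min 6 s frame 13, i.e. 00:18:06;13.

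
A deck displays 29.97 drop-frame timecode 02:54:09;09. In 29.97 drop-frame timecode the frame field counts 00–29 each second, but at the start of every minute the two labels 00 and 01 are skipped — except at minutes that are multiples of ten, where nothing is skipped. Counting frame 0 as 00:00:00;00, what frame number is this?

313165

As if non-drop at 30 labels/s: (2 × 3600 + 54 × 60 + 9) × 30 + 9 = 313479.
Minute boundaries passed: 174; those not divisible by 10: 174 − 17 = 157; dropped labels = 2 × 157 = 314.
Actual frame index = 313479 − 314 = 313165.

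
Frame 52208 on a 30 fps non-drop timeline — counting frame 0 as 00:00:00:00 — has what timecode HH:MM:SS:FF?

52208 ÷ 30 = 1740 full seconds, remainder 8 frames.
1740 s = 0 h 29 min 0 s.
Timecode: 00:29:00:08.

00:29:00:08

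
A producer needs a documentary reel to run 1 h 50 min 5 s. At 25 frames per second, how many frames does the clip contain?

165125 frames

1 h 50 min 5 s = 6605 s.
Frames = 6605 × 25 = 165125.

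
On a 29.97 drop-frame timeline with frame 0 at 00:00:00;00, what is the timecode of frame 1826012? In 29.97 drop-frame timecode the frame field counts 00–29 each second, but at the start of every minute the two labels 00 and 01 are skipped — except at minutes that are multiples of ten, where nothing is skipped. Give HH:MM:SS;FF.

16:55:28;00

Each 10-minute DF block holds 10 × 60 × 30 − 9 × 2 = 17982 frames. 1826012 ÷ 17982 → 101 full blocks, remainder 9830.
Within the partial block the first minute is 1800 frames and each further minute 1798, so 5 further minute boundaries passed. Total skipped labels = 18 × 101 + 2 × 5 = 1828.
Non-drop label index = 1826012 + 1828 = 1827840; at 30 labels/s that is 16:55:28:00, i.e. DF 16:55:28;00.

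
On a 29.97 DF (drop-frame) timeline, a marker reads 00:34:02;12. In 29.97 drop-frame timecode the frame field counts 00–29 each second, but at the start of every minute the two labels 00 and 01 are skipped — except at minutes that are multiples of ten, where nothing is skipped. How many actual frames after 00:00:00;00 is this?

61210

Complete 10-minute blocks: 3, each 17982 frames → 53946.
Remaining 4 whole minutes in the current block: 1800 + 3 × 1798 = 7194 frames.
Within the current minute: 2 × 30 + 12 − 2 = 70 (labels ;00/;01 skipped at this minute). Total = 53946 + 7194 + 70 = 61210.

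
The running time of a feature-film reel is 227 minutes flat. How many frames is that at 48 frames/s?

227 min = 13620 s.
Frames = 13620 × 48 = 653760.

653760 frames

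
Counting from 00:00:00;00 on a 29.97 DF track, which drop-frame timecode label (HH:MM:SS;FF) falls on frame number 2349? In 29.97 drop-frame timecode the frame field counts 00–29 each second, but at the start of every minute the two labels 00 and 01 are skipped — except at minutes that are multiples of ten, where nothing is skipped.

Ten DF minutes hold 17982 frames, so frame 2349 lies in block 0 (frames 0–17981) with 2349 frames into that block.
The block's first minute is 1800 frames and the rest 1798 each; 2349 frames reaches minute 1, so 0 × 18 + 1 × 2 = 2 labels have been skipped so far.
Adding those back, label number 2349 + 2 = 2351 at 30 labels/s is 78 s + 11 f = 0 h 1 min 18 s frame 11, i.e. 00:01:18;11.

00:01:18;11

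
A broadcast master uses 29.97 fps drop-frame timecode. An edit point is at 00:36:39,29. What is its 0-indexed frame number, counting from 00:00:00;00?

Complete 10-minute blocks: 3, each 17982 frames → 53946.
Remaining 6 whole minutes in the current block: 1800 + 5 × 1798 = 10790 frames.
Within the current minute: 39 × 30 + 29 − 2 = 1197 (labels ;00/;01 skipped at this minute). Total = 53946 + 10790 + 1197 = 65933.

65933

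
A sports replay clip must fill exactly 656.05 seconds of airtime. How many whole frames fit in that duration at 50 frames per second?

Frames = 656.05 × 50 = 65605/2 ≈ 32802.5000.
Complete frames: 32802.

32802 frames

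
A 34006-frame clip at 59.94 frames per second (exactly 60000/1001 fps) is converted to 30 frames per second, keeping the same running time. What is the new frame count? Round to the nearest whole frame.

Frames at target rate = 34006 × (30) / (60000/1001) = 17020003/1000 ≈ 17020.003.
Nearest whole frame: 17020.

17020 frames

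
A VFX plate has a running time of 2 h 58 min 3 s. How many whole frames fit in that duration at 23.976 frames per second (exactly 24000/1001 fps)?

2 h 58 min 3 s = 10683 s.
Frames = 10683 × 24000/1001 = 256392000/1001 ≈ 256135.8641.
Complete frames: 256135.

256135 frames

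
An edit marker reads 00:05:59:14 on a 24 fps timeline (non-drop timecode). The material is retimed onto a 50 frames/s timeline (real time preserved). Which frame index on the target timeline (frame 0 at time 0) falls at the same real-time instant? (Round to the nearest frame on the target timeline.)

frame 17979

Source frame index: (0×3600 + 5×60 + 59) × 24 + 14 = 8630.
Real time: 8630 / (24) = 4315/12 s.
Target frame: (4315/12) × (50) = 107875/6 ≈ 17979.167 → 17979.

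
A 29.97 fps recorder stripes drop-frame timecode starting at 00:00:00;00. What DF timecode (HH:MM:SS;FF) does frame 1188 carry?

Each 10-minute DF block holds 10 × 60 × 30 − 9 × 2 = 17982 frames. 1188 ÷ 17982 → 0 full blocks, remainder 1188.
Within the partial block the first minute is 1800 frames and each further minute 1798, so 0 further minute boundaries passed. Total skipped labels = 18 × 0 + 2 × 0 = 0.
Non-drop label index = 1188 + 0 = 1188; at 30 labels/s that is 00:00:39:18, i.e. DF 00:00:39;18.

00:00:39;18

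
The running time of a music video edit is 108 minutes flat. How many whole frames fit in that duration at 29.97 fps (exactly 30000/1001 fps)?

194205 frames

108 min = 6480 s.
Frames = 6480 × 30000/1001 = 194400000/1001 ≈ 194205.7942.
Complete frames: 194205.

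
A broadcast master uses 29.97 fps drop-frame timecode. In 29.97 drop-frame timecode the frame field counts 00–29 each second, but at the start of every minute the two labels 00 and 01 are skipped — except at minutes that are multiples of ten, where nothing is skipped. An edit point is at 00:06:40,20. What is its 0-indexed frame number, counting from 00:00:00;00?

12008

As if non-drop at 30 labels/s: (0 × 3600 + 6 × 60 + 40) × 30 + 20 = 12020.
Minute boundaries passed: 6; those not divisible by 10: 6 − 0 = 6; dropped labels = 2 × 6 = 12.
Actual frame index = 12020 − 12 = 12008.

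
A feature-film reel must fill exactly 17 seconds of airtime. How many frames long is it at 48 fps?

Frames = 17 × 48 = 816.

816 frames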